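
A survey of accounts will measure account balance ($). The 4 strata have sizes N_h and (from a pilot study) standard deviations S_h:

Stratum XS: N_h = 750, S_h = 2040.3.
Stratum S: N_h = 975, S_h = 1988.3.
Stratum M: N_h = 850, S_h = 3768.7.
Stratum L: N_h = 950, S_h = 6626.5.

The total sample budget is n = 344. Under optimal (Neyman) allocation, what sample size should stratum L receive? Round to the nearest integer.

167

Neyman allocation: n_h = n · N_h S_h / Σ N_i S_i, with n = 344.
  stratum XS: N_h·S_h = 750·2040.3 = 1530225.00
  stratum S: N_h·S_h = 975·1988.3 = 1938592.50
  stratum M: N_h·S_h = 850·3768.7 = 3203395.00
  stratum L: N_h·S_h = 950·6626.5 = 6295175.00
Σ N_h S_h = 12967387.50
n for stratum L = 344·6295175.00/12967387.50 = 166.999 → 167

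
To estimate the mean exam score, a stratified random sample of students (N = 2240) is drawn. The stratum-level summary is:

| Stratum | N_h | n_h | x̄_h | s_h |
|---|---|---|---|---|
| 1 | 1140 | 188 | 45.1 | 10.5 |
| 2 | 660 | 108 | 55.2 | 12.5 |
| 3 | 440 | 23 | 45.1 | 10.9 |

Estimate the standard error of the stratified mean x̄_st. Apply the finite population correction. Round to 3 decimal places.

V̂(x̄_st) = Σ W_h² (1 − n_h/N_h) s_h²/n_h, with W_h = N_h/N and N = 2240:
  stratum 1: (1140/2240)²·(1 − 188/1140)·10.5²/188 = 0.126843
  stratum 2: (660/2240)²·(1 − 108/660)·12.5²/108 = 0.105047
  stratum 3: (440/2240)²·(1 − 23/440)·10.9²/23 = 0.188894
V̂(x̄_st) = 0.420784
SE(x̄_st) = √0.420784 = 0.648678

SE(x̄_st) ≈ 0.649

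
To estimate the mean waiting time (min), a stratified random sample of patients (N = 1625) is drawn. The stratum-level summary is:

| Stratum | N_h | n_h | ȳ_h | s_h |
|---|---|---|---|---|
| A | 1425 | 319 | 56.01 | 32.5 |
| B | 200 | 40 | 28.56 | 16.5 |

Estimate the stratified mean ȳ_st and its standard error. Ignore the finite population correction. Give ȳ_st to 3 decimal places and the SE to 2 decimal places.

ȳ_st ≈ 52.632, SE ≈ 1.63

ȳ_st = Σ W_h ȳ_h = (1425·56.01 + 200·28.56)/1625 = 52.63154
V̂(ȳ_st) = Σ W_h² s_h²/n_h, with W_h = N_h/N and N = 1625:
  stratum A: (1425/1625)²·32.5²/319 = 2.54624
  stratum B: (200/1625)²·16.5²/40 = 0.103101
V̂(ȳ_st) = 2.64934
SE(ȳ_st) = √2.64934 = 1.62768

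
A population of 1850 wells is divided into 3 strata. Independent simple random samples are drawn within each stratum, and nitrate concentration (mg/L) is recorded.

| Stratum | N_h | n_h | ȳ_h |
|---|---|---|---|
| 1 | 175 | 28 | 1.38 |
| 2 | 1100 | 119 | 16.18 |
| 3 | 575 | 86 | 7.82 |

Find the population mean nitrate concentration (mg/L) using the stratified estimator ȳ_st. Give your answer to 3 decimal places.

N = Σ N_h = 1850. Stratum weights W_h = N_h/N.
ȳ_st = (175·1.38 + 1100·16.18 + 575·7.82) / 1850 = 12.18162

ȳ_st ≈ 12.182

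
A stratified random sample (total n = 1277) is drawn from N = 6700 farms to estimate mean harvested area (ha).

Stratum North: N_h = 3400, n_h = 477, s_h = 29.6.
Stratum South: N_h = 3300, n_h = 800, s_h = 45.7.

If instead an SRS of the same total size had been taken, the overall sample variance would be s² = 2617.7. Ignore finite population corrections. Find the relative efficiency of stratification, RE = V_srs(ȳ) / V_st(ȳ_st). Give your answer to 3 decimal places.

V̂(ȳ_st) = Σ W_h² s_h²/n_h, with W_h = N_h/N and N = 6700:
  stratum North: (3400/6700)²·29.6²/477 = 0.473013
  stratum South: (3300/6700)²·45.7²/800 = 0.633316
V_st = 1.10633
V_srs = s²/n = 2617.7/1277 = 2.04988
Relative efficiency = V_srs / V_st = 2.04988/1.10633 = 1.8529

RE ≈ 1.853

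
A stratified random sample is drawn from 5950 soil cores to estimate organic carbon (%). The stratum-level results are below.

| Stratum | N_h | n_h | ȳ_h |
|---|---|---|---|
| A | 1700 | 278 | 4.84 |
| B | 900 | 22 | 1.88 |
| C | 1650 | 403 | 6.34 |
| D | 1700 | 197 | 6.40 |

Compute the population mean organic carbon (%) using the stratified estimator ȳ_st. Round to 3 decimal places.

N = Σ N_h = 5950. Stratum weights W_h = N_h/N.
ȳ_st = (1700·4.84 + 900·1.88 + 1650·6.34 + 1700·6.40) / 5950 = 5.25395

ȳ_st ≈ 5.254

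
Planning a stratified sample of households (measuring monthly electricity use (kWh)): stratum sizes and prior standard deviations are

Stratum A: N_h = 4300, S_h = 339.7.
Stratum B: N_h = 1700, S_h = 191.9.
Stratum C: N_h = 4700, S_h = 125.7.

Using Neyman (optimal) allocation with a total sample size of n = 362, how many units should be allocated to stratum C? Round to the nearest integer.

Neyman allocation: n_h = n · N_h S_h / Σ N_i S_i, with n = 362.
  stratum A: N_h·S_h = 4300·339.7 = 1460710.00
  stratum B: N_h·S_h = 1700·191.9 = 326230.00
  stratum C: N_h·S_h = 4700·125.7 = 590790.00
Σ N_h S_h = 2377730.00
n for stratum C = 362·590790.00/2377730.00 = 89.945 → 90

90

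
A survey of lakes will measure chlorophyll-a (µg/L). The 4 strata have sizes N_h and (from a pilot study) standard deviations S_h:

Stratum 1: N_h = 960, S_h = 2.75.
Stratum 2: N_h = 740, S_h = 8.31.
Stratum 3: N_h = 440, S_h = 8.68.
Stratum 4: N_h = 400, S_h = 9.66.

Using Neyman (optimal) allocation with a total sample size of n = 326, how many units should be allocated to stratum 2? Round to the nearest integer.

122

Neyman allocation: n_h = n · N_h S_h / Σ N_i S_i, with n = 326.
  stratum 1: N_h·S_h = 960·2.75 = 2640.00
  stratum 2: N_h·S_h = 740·8.31 = 6149.40
  stratum 3: N_h·S_h = 440·8.68 = 3819.20
  stratum 4: N_h·S_h = 400·9.66 = 3864.00
Σ N_h S_h = 16472.60
n for stratum 2 = 326·6149.40/16472.60 = 121.699 → 122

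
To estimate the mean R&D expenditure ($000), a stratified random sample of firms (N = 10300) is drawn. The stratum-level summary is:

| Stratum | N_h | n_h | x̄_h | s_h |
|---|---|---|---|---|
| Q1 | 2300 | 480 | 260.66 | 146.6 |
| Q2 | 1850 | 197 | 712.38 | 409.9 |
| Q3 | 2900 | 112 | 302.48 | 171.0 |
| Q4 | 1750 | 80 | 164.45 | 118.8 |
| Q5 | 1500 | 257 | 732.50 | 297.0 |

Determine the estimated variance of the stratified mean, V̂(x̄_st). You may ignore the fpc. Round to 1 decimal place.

V̂(x̄_st) ≈ 62.8

V̂(x̄_st) = Σ W_h² s_h²/n_h, with W_h = N_h/N and N = 10300:
  stratum Q1: (2300/10300)²·146.6²/480 = 2.23258
  stratum Q2: (1850/10300)²·409.9²/197 = 27.5143
  stratum Q3: (2900/10300)²·171.0²/112 = 20.6964
  stratum Q4: (1750/10300)²·118.8²/80 = 5.09266
  stratum Q5: (1500/10300)²·297.0²/257 = 7.27927
V̂(x̄_st) = 62.8153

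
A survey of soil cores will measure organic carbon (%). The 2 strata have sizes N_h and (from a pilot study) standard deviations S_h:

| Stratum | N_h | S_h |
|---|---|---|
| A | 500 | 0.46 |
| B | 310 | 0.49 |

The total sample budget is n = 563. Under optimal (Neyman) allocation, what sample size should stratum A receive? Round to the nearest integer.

339

Neyman allocation: n_h = n · N_h S_h / Σ N_i S_i, with n = 563.
  stratum A: N_h·S_h = 500·0.46 = 230.00
  stratum B: N_h·S_h = 310·0.49 = 151.90
Σ N_h S_h = 381.90
n for stratum A = 563·230.00/381.90 = 339.068 → 339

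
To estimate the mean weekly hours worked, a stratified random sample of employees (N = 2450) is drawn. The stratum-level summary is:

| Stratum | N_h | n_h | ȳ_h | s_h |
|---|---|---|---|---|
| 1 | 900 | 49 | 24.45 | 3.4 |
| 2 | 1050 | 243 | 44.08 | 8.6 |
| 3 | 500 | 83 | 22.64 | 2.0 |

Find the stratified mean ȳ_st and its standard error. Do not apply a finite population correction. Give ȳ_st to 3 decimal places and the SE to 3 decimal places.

ȳ_st ≈ 32.493, SE ≈ 0.300

ȳ_st = Σ W_h ȳ_h = (900·24.45 + 1050·44.08 + 500·22.64)/2450 = 32.49347
V̂(ȳ_st) = Σ W_h² s_h²/n_h, with W_h = N_h/N and N = 2450:
  stratum 1: (900/2450)²·3.4²/49 = 0.0318357
  stratum 2: (1050/2450)²·8.6²/243 = 0.0559033
  stratum 3: (500/2450)²·2.0²/83 = 0.0020072
V̂(ȳ_st) = 0.0897462
SE(ȳ_st) = √0.0897462 = 0.299577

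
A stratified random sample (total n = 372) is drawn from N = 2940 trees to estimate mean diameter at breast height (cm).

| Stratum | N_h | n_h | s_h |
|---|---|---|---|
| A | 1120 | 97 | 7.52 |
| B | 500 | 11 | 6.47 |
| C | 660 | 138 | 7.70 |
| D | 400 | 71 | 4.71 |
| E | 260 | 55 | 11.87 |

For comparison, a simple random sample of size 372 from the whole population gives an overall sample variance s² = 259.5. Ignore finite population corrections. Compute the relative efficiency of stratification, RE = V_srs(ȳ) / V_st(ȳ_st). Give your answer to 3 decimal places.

RE ≈ 2.881

V̂(ȳ_st) = Σ W_h² s_h²/n_h, with W_h = N_h/N and N = 2940:
  stratum A: (1120/2940)²·7.52²/97 = 0.0846068
  stratum B: (500/2940)²·6.47²/11 = 0.110068
  stratum C: (660/2940)²·7.70²/138 = 0.0216519
  stratum D: (400/2940)²·4.71²/71 = 0.00578374
  stratum E: (260/2940)²·11.87²/55 = 0.0200351
V_st = 0.242146
V_srs = s²/n = 259.5/372 = 0.697581
Relative efficiency = V_srs / V_st = 0.697581/0.242146 = 2.8808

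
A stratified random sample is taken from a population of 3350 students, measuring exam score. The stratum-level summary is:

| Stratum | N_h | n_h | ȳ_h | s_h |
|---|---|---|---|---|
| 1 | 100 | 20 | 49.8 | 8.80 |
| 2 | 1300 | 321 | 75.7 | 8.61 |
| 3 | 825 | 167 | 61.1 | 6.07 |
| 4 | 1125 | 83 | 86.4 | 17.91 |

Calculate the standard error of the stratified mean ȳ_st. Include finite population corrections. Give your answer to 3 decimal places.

V̂(ȳ_st) = Σ W_h² (1 − n_h/N_h) s_h²/n_h, with W_h = N_h/N and N = 3350:
  stratum 1: (100/3350)²·(1 − 20/100)·8.80²/20 = 0.00276017
  stratum 2: (1300/3350)²·(1 − 321/1300)·8.61²/321 = 0.0261901
  stratum 3: (825/3350)²·(1 − 167/825)·6.07²/167 = 0.0106721
  stratum 4: (1125/3350)²·(1 − 83/1125)·17.91²/83 = 0.403686
V̂(ȳ_st) = 0.443308
SE(ȳ_st) = √0.443308 = 0.665814

SE(ȳ_st) ≈ 0.666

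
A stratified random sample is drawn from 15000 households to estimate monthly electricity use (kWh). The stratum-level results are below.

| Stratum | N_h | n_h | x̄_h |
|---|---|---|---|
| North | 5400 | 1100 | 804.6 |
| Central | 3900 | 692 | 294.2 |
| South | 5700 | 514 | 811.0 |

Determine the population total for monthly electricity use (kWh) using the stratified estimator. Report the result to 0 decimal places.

τ̂_st ≈ 10114920

τ̂_st = Σ N_h x̄_h = 5400·804.6 + 3900·294.2 + 5700·811.0 = 10114920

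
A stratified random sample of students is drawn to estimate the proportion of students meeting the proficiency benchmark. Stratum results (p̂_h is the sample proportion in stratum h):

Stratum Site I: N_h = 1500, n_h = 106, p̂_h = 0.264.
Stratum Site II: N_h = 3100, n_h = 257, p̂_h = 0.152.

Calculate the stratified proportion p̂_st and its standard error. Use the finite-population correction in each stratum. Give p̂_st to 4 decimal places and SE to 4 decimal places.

p̂_st ≈ 0.1885, SE ≈ 0.0198

N = 4600; stratum weights W_h = N_h/N.
p̂_st = Σ W_h p̂_h = (1500·0.264 + 3100·0.152)/4600 = 0.18852
V̂(p̂_st) = Σ W_h² (1 − n_h/N_h) p̂_h(1−p̂_h)/(n_h−1):
  stratum Site I: (1500/4600)²·(1 − 106/1500)·0.264·0.736/105 = 0.000182865
  stratum Site II: (3100/4600)²·(1 − 257/3100)·0.152·0.848/256 = 0.000209712
V̂(p̂_st) = 0.000392577; SE = √V̂ = 0.0198135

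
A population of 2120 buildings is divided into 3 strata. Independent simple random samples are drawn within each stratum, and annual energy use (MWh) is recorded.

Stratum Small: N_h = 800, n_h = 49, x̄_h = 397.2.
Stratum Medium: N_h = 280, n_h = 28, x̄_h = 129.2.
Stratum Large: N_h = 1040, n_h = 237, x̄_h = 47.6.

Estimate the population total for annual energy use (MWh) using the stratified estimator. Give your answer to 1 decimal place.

τ̂_st ≈ 403440.0

τ̂_st = Σ N_h x̄_h = 800·397.2 + 280·129.2 + 1040·47.6 = 403440.0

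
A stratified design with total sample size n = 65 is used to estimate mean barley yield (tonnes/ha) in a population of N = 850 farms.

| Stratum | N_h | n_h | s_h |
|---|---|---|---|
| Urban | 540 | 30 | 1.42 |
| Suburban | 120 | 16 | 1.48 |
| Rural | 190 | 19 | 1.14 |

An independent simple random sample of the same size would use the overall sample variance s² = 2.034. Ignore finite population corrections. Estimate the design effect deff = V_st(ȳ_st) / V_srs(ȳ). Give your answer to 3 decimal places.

V̂(ȳ_st) = Σ W_h² s_h²/n_h, with W_h = N_h/N and N = 850:
  stratum Urban: (540/850)²·1.42²/30 = 0.0271272
  stratum Suburban: (120/850)²·1.48²/16 = 0.00272853
  stratum Rural: (190/850)²·1.14²/19 = 0.00341763
V_st = 0.0332734
V_srs = s²/n = 2.034/65 = 0.0312923
deff = V_st / V_srs = 0.0332734/0.0312923 = 1.0633

deff ≈ 1.063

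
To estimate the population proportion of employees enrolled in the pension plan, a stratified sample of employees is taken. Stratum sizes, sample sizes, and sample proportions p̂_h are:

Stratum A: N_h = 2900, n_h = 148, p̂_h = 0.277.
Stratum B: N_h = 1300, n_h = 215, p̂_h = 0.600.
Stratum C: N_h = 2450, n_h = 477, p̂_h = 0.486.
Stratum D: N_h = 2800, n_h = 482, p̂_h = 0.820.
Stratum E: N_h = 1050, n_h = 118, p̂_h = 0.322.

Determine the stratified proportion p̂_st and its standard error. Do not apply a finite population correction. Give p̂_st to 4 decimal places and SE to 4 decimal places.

N = 10500; stratum weights W_h = N_h/N.
p̂_st = Σ W_h p̂_h = (2900·0.277 + 1300·0.600 + 2450·0.486 + 2800·0.820 + 1050·0.322)/10500 = 0.51506
V̂(p̂_st) = Σ W_h² p̂_h(1−p̂_h)/(n_h−1):
  stratum A: (2900/10500)²·0.277·0.723/147 = 0.000103925
  stratum B: (1300/10500)²·0.600·0.400/214 = 1.71912e-05
  stratum C: (2450/10500)²·0.486·0.514/476 = 2.85724e-05
  stratum D: (2800/10500)²·0.820·0.180/481 = 2.18212e-05
  stratum E: (1050/10500)²·0.322·0.678/117 = 1.86595e-05
V̂(p̂_st) = 0.000190169; SE = √V̂ = 0.0137902

p̂_st ≈ 0.5151, SE ≈ 0.0138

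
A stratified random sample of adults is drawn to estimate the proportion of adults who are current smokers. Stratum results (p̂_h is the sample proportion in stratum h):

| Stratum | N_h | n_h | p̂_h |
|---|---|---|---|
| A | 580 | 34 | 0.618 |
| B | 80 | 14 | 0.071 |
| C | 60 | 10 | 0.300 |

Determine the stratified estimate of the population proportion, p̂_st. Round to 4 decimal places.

p̂_st ≈ 0.5307

N = 720; stratum weights W_h = N_h/N.
p̂_st = Σ W_h p̂_h = (580·0.618 + 80·0.071 + 60·0.300)/720 = 0.53072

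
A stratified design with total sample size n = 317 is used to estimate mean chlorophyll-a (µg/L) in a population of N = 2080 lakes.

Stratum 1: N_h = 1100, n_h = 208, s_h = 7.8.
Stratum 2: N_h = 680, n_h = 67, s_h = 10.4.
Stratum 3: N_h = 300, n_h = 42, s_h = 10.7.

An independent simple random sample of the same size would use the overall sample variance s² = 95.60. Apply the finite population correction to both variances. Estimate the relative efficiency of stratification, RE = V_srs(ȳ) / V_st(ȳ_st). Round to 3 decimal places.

V̂(ȳ_st) = Σ W_h² (1 − n_h/N_h) s_h²/n_h, with W_h = N_h/N and N = 2080:
  stratum 1: (1100/2080)²·(1 − 208/1100)·7.8²/208 = 0.0663371
  stratum 2: (680/2080)²·(1 − 67/680)·10.4²/67 = 0.155537
  stratum 3: (300/2080)²·(1 − 42/300)·10.7²/42 = 0.0487677
V_st = 0.270642
V_srs = (1 − 317/2080)·95.60/317 = 0.255616
Relative efficiency = V_srs / V_st = 0.255616/0.270642 = 0.9445

RE ≈ 0.944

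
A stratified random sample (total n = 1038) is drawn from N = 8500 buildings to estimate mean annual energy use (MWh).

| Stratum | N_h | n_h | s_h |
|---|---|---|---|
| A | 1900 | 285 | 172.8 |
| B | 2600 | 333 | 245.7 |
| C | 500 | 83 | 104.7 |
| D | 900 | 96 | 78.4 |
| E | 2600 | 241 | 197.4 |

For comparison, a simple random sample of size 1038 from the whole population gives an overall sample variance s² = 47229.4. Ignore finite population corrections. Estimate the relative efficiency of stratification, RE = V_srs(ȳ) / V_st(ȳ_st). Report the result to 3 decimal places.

RE ≈ 1.182

V̂(ȳ_st) = Σ W_h² s_h²/n_h, with W_h = N_h/N and N = 8500:
  stratum A: (1900/8500)²·172.8²/285 = 5.23494
  stratum B: (2600/8500)²·245.7²/333 = 16.9619
  stratum C: (500/8500)²·104.7²/83 = 0.457001
  stratum D: (900/8500)²·78.4²/96 = 0.717808
  stratum E: (2600/8500)²·197.4²/241 = 15.1282
V_st = 38.4998
V_srs = s²/n = 47229.4/1038 = 45.5004
Relative efficiency = V_srs / V_st = 45.5004/38.4998 = 1.1818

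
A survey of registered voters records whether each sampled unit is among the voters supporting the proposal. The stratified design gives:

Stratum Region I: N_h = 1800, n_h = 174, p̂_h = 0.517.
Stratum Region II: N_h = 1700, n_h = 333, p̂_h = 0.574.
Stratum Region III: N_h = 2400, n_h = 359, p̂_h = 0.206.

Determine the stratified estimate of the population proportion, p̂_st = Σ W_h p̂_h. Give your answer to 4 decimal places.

p̂_st ≈ 0.4069

N = 5900; stratum weights W_h = N_h/N.
p̂_st = Σ W_h p̂_h = (1800·0.517 + 1700·0.574 + 2400·0.206)/5900 = 0.40692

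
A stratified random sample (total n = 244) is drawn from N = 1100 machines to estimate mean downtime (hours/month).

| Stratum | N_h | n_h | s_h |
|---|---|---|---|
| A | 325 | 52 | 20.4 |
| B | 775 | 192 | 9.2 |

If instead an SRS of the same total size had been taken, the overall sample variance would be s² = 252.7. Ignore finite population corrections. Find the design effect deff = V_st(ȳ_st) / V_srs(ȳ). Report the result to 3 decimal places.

V̂(ȳ_st) = Σ W_h² s_h²/n_h, with W_h = N_h/N and N = 1100:
  stratum A: (325/1100)²·20.4²/52 = 0.698616
  stratum B: (775/1100)²·9.2²/192 = 0.218823
V_st = 0.917438
V_srs = s²/n = 252.7/244 = 1.03566
deff = V_st / V_srs = 0.917438/1.03566 = 0.8859

deff ≈ 0.886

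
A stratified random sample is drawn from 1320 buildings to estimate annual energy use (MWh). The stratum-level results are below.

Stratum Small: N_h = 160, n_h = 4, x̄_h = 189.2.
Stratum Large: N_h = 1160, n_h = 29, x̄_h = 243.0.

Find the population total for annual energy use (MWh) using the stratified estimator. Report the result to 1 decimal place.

τ̂_st = Σ N_h x̄_h = 160·189.2 + 1160·243.0 = 312152.0

τ̂_st ≈ 312152.0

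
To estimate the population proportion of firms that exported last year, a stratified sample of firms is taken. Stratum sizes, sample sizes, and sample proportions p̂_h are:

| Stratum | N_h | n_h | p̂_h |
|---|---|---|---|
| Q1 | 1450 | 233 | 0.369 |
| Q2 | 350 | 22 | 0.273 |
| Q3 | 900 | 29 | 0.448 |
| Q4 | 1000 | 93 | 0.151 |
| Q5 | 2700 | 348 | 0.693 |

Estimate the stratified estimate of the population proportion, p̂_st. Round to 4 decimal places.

p̂_st ≈ 0.4775

N = 6400; stratum weights W_h = N_h/N.
p̂_st = Σ W_h p̂_h = (1450·0.369 + 350·0.273 + 900·0.448 + 1000·0.151 + 2700·0.693)/6400 = 0.47748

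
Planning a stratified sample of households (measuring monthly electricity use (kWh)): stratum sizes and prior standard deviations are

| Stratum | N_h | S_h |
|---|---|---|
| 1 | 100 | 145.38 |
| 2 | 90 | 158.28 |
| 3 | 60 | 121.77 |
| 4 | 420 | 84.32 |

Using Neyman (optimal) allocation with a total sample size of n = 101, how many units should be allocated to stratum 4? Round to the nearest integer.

50

Neyman allocation: n_h = n · N_h S_h / Σ N_i S_i, with n = 101.
  stratum 1: N_h·S_h = 100·145.38 = 14538.00
  stratum 2: N_h·S_h = 90·158.28 = 14245.20
  stratum 3: N_h·S_h = 60·121.77 = 7306.20
  stratum 4: N_h·S_h = 420·84.32 = 35414.40
Σ N_h S_h = 71503.80
n for stratum 4 = 101·35414.40/71503.80 = 50.023 → 50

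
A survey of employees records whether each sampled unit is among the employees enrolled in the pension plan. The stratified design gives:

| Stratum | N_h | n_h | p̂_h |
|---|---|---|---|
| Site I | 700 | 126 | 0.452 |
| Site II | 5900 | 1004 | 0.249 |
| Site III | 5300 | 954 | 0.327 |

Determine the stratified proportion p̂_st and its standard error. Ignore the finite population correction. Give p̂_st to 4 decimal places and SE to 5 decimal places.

N = 11900; stratum weights W_h = N_h/N.
p̂_st = Σ W_h p̂_h = (700·0.452 + 5900·0.249 + 5300·0.327)/11900 = 0.29568
V̂(p̂_st) = Σ W_h² p̂_h(1−p̂_h)/(n_h−1):
  stratum Site I: (700/11900)²·0.452·0.548/125 = 6.85664e-06
  stratum Site II: (5900/11900)²·0.249·0.751/1003 = 4.58299e-05
  stratum Site III: (5300/11900)²·0.327·0.673/953 = 4.58066e-05
V̂(p̂_st) = 9.84931e-05; SE = √V̂ = 0.00992437

p̂_st ≈ 0.2957, SE ≈ 0.00992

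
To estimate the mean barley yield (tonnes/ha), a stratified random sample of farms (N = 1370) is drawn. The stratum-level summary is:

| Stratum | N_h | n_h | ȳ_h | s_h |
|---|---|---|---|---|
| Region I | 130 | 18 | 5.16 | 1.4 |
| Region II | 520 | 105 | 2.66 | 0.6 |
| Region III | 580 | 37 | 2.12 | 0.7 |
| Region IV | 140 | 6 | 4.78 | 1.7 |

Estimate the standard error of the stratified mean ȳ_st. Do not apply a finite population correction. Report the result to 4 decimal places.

SE(ȳ_st) ≈ 0.0942

V̂(ȳ_st) = Σ W_h² s_h²/n_h, with W_h = N_h/N and N = 1370:
  stratum Region I: (130/1370)²·1.4²/18 = 0.000980458
  stratum Region II: (520/1370)²·0.6²/105 = 0.000493945
  stratum Region III: (580/1370)²·0.7²/37 = 0.00237361
  stratum Region IV: (140/1370)²·1.7²/6 = 0.00502993
V̂(ȳ_st) = 0.00887794
SE(ȳ_st) = √0.00887794 = 0.0942228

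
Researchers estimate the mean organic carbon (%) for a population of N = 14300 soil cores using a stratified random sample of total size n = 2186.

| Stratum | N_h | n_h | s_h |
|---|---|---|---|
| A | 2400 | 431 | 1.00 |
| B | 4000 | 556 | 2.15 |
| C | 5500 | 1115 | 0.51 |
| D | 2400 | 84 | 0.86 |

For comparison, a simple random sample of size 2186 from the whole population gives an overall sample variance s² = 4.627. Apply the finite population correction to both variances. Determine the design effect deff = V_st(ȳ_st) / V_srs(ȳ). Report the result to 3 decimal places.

V̂(ȳ_st) = Σ W_h² (1 − n_h/N_h) s_h²/n_h, with W_h = N_h/N and N = 14300:
  stratum A: (2400/14300)²·(1 − 431/2400)·1.00²/431 = 5.36176e-05
  stratum B: (4000/14300)²·(1 − 556/4000)·2.15²/556 = 0.000560084
  stratum C: (5500/14300)²·(1 − 1115/5500)·0.51²/1115 = 2.75122e-05
  stratum D: (2400/14300)²·(1 − 84/2400)·0.86²/84 = 0.000239329
V_st = 0.000880543
V_srs = (1 − 2186/14300)·4.627/2186 = 0.00179308
deff = V_st / V_srs = 0.000880543/0.00179308 = 0.4911

deff ≈ 0.491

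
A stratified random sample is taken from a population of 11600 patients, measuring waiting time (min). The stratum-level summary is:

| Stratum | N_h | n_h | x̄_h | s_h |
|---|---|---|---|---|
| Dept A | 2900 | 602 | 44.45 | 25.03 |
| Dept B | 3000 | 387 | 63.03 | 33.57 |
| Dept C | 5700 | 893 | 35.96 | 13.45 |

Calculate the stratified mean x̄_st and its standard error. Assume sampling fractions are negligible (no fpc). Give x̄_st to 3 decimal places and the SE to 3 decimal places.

x̄_st ≈ 45.083, SE ≈ 0.556

x̄_st = Σ W_h x̄_h = (2900·44.45 + 3000·63.03 + 5700·35.96)/11600 = 45.08336
V̂(x̄_st) = Σ W_h² s_h²/n_h, with W_h = N_h/N and N = 11600:
  stratum Dept A: (2900/11600)²·25.03²/602 = 0.0650437
  stratum Dept B: (3000/11600)²·33.57²/387 = 0.194768
  stratum Dept C: (5700/11600)²·13.45²/893 = 0.0489133
V̂(x̄_st) = 0.308725
SE(x̄_st) = √0.308725 = 0.555631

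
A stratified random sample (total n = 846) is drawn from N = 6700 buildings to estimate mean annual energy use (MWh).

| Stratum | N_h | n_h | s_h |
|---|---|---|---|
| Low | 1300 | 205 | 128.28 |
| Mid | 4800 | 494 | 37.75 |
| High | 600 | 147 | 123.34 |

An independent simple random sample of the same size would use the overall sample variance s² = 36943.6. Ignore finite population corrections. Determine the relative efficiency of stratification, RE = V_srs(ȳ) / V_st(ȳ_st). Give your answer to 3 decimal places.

V̂(ȳ_st) = Σ W_h² s_h²/n_h, with W_h = N_h/N and N = 6700:
  stratum Low: (1300/6700)²·128.28²/205 = 3.02205
  stratum Mid: (4800/6700)²·37.75²/494 = 1.48061
  stratum High: (600/6700)²·123.34²/147 = 0.829934
V_st = 5.33259
V_srs = s²/n = 36943.6/846 = 43.6686
Relative efficiency = V_srs / V_st = 43.6686/5.33259 = 8.1890

RE ≈ 8.189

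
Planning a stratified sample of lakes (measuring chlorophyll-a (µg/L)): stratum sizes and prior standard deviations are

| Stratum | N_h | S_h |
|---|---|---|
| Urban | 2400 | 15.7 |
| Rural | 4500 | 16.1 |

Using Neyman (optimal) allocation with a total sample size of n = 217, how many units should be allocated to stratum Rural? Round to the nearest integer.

143

Neyman allocation: n_h = n · N_h S_h / Σ N_i S_i, with n = 217.
  stratum Urban: N_h·S_h = 2400·15.7 = 37680.00
  stratum Rural: N_h·S_h = 4500·16.1 = 72450.00
Σ N_h S_h = 110130.00
n for stratum Rural = 217·72450.00/110130.00 = 142.755 → 143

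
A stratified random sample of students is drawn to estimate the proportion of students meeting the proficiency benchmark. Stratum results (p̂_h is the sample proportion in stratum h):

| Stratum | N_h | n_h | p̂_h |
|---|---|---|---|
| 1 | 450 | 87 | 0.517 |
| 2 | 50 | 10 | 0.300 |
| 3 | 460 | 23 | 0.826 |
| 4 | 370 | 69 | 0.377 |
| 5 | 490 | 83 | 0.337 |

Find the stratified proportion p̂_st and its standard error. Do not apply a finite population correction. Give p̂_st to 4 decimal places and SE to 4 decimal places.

N = 1820; stratum weights W_h = N_h/N.
p̂_st = Σ W_h p̂_h = (450·0.517 + 50·0.300 + 460·0.826 + 370·0.377 + 490·0.337)/1820 = 0.51221
V̂(p̂_st) = Σ W_h² p̂_h(1−p̂_h)/(n_h−1):
  stratum 1: (450/1820)²·0.517·0.483/86 = 0.000177509
  stratum 2: (50/1820)²·0.300·0.700/9 = 1.76106e-05
  stratum 3: (460/1820)²·0.826·0.174/22 = 0.00041733
  stratum 4: (370/1820)²·0.377·0.623/68 = 0.000142752
  stratum 5: (490/1820)²·0.337·0.663/82 = 0.000197505
V̂(p̂_st) = 0.000952707; SE = √V̂ = 0.030866

p̂_st ≈ 0.5122, SE ≈ 0.0309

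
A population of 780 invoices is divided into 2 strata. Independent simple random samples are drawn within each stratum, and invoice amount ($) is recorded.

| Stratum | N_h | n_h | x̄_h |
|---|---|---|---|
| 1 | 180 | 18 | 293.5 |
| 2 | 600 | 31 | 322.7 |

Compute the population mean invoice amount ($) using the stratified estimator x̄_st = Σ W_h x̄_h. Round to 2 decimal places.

x̄_st ≈ 315.96

N = Σ N_h = 780. Stratum weights W_h = N_h/N.
x̄_st = (180·293.5 + 600·322.7) / 780 = 315.9615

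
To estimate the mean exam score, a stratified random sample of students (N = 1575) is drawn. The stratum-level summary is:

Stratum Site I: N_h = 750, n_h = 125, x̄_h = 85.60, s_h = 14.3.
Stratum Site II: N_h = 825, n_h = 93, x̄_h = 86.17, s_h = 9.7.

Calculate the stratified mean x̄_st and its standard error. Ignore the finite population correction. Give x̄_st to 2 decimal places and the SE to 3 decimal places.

x̄_st = Σ W_h x̄_h = (750·85.60 + 825·86.17)/1575 = 85.89857
V̂(x̄_st) = Σ W_h² s_h²/n_h, with W_h = N_h/N and N = 1575:
  stratum Site I: (750/1575)²·14.3²/125 = 0.370957
  stratum Site II: (825/1575)²·9.7²/93 = 0.277592
V̂(x̄_st) = 0.648549
SE(x̄_st) = √0.648549 = 0.805325

x̄_st ≈ 85.90, SE ≈ 0.805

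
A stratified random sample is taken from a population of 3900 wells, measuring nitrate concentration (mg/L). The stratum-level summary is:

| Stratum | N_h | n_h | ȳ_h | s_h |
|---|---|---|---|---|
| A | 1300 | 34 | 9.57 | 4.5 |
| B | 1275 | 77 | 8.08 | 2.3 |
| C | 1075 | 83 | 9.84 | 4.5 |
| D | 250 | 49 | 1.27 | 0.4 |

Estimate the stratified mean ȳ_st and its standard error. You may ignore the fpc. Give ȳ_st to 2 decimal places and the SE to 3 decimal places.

ȳ_st = Σ W_h ȳ_h = (1300·9.57 + 1275·8.08 + 1075·9.84 + 250·1.27)/3900 = 8.62526
V̂(ȳ_st) = Σ W_h² s_h²/n_h, with W_h = N_h/N and N = 3900:
  stratum A: (1300/3900)²·4.5²/34 = 0.0661765
  stratum B: (1275/3900)²·2.3²/77 = 0.00734271
  stratum C: (1075/3900)²·4.5²/83 = 0.0185368
  stratum D: (250/3900)²·0.4²/49 = 1.34176e-05
V̂(ȳ_st) = 0.0920694
SE(ȳ_st) = √0.0920694 = 0.303429

ȳ_st ≈ 8.63, SE ≈ 0.303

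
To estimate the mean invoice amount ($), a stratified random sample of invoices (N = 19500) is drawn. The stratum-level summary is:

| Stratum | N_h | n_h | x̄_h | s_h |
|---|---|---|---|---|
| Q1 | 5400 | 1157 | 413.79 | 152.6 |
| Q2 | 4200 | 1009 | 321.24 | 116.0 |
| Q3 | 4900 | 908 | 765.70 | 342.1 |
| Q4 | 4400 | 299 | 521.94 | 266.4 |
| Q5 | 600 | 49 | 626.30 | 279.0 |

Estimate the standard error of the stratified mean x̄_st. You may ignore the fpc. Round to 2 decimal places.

SE(x̄_st) ≈ 4.89

V̂(x̄_st) = Σ W_h² s_h²/n_h, with W_h = N_h/N and N = 19500:
  stratum Q1: (5400/19500)²·152.6²/1157 = 1.54346
  stratum Q2: (4200/19500)²·116.0²/1009 = 0.618663
  stratum Q3: (4900/19500)²·342.1²/908 = 8.13848
  stratum Q4: (4400/19500)²·266.4²/299 = 12.0846
  stratum Q5: (600/19500)²·279.0²/49 = 1.50399
V̂(x̄_st) = 23.8892
SE(x̄_st) = √23.8892 = 4.88766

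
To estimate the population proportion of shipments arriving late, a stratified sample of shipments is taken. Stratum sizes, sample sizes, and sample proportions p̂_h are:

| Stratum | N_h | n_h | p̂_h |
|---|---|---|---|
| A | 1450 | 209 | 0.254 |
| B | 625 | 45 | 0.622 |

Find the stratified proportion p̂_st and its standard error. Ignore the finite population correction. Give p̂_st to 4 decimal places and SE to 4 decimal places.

p̂_st ≈ 0.3648, SE ≈ 0.0305

N = 2075; stratum weights W_h = N_h/N.
p̂_st = Σ W_h p̂_h = (1450·0.254 + 625·0.622)/2075 = 0.36484
V̂(p̂_st) = Σ W_h² p̂_h(1−p̂_h)/(n_h−1):
  stratum A: (1450/2075)²·0.254·0.746/208 = 0.000444845
  stratum B: (625/2075)²·0.622·0.378/44 = 0.00048479
V̂(p̂_st) = 0.000929635; SE = √V̂ = 0.0304899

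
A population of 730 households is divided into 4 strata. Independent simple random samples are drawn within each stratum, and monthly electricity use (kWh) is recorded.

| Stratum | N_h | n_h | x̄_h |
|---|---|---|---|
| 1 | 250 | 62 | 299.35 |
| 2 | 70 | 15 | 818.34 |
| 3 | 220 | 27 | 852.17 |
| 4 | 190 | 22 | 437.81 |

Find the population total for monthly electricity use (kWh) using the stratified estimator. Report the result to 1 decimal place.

τ̂_st ≈ 402782.6

τ̂_st = Σ N_h x̄_h = 250·299.35 + 70·818.34 + 220·852.17 + 190·437.81 = 402782.6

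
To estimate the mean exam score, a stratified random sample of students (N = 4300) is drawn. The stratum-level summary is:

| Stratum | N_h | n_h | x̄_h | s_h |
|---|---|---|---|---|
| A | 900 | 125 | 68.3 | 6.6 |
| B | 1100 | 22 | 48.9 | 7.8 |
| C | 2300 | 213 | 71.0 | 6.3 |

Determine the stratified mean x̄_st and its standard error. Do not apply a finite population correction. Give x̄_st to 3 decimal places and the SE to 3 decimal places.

x̄_st = Σ W_h x̄_h = (900·68.3 + 1100·48.9 + 2300·71.0)/4300 = 64.78140
V̂(x̄_st) = Σ W_h² s_h²/n_h, with W_h = N_h/N and N = 4300:
  stratum A: (900/4300)²·6.6²/125 = 0.015266
  stratum B: (1100/4300)²·7.8²/22 = 0.180973
  stratum C: (2300/4300)²·6.3²/213 = 0.0533114
V̂(x̄_st) = 0.249551
SE(x̄_st) = √0.249551 = 0.499551

x̄_st ≈ 64.781, SE ≈ 0.500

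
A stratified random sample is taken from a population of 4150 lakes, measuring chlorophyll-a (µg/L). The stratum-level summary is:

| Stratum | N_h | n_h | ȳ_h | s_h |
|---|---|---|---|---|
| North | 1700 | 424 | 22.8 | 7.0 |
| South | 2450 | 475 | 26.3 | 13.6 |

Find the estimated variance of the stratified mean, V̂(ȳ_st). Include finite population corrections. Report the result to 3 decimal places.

V̂(ȳ_st) ≈ 0.124

V̂(ȳ_st) = Σ W_h² (1 − n_h/N_h) s_h²/n_h, with W_h = N_h/N and N = 4150:
  stratum North: (1700/4150)²·(1 − 424/1700)·7.0²/424 = 0.0145557
  stratum South: (2450/4150)²·(1 − 475/2450)·13.6²/475 = 0.109401
V̂(ȳ_st) = 0.123957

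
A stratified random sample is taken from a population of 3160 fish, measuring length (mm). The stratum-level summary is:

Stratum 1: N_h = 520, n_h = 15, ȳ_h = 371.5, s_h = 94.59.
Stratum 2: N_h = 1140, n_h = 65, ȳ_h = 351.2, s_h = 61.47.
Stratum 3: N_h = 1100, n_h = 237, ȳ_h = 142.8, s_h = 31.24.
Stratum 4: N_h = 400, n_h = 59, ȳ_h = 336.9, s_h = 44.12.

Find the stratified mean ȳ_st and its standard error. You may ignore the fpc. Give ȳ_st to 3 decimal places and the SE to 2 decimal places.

ȳ_st ≈ 280.186, SE ≈ 4.97

ȳ_st = Σ W_h ȳ_h = (520·371.5 + 1140·351.2 + 1100·142.8 + 400·336.9)/3160 = 280.18608
V̂(ȳ_st) = Σ W_h² s_h²/n_h, with W_h = N_h/N and N = 3160:
  stratum 1: (520/3160)²·94.59²/15 = 16.1522
  stratum 2: (1140/3160)²·61.47²/65 = 7.56569
  stratum 3: (1100/3160)²·31.24²/237 = 0.498982
  stratum 4: (400/3160)²·44.12²/59 = 0.528646
V̂(ȳ_st) = 24.7455
SE(ȳ_st) = √24.7455 = 4.97449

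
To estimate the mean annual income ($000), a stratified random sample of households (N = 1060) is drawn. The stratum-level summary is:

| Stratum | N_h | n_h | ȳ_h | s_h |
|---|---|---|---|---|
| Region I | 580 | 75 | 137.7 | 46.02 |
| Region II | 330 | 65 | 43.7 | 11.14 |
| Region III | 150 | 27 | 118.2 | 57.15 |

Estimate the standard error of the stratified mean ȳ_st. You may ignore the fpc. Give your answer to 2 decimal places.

V̂(ȳ_st) = Σ W_h² s_h²/n_h, with W_h = N_h/N and N = 1060:
  stratum Region I: (580/1060)²·46.02²/75 = 8.45427
  stratum Region II: (330/1060)²·11.14²/65 = 0.185043
  stratum Region III: (150/1060)²·57.15²/27 = 2.42236
V̂(ȳ_st) = 11.0617
SE(ȳ_st) = √11.0617 = 3.32591

SE(ȳ_st) ≈ 3.33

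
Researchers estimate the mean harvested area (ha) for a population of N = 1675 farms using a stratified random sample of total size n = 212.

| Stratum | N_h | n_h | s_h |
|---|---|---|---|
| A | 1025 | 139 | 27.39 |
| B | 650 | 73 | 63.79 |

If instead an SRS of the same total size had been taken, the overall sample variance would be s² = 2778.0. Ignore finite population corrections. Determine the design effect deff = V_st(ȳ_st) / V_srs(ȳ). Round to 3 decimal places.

V̂(ȳ_st) = Σ W_h² s_h²/n_h, with W_h = N_h/N and N = 1675:
  stratum A: (1025/1675)²·27.39²/139 = 2.0211
  stratum B: (650/1675)²·63.79²/73 = 8.3942
V_st = 10.4153
V_srs = s²/n = 2778.0/212 = 13.1038
deff = V_st / V_srs = 10.4153/13.1038 = 0.7948

deff ≈ 0.795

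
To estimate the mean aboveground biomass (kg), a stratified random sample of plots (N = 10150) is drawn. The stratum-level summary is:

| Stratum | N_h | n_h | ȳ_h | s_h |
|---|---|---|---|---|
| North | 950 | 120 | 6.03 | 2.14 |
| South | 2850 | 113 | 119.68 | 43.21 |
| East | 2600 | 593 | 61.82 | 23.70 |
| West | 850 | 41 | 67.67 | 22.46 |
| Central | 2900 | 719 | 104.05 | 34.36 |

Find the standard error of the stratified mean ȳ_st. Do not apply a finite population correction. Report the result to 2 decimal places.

SE(ȳ_st) ≈ 1.26

V̂(ȳ_st) = Σ W_h² s_h²/n_h, with W_h = N_h/N and N = 10150:
  stratum North: (950/10150)²·2.14²/120 = 0.000334319
  stratum South: (2850/10150)²·43.21²/113 = 1.30271
  stratum East: (2600/10150)²·23.70²/593 = 0.0621522
  stratum West: (850/10150)²·22.46²/41 = 0.0862862
  stratum Central: (2900/10150)²·34.36²/719 = 0.134042
V̂(ȳ_st) = 1.58552
SE(ȳ_st) = √1.58552 = 1.25918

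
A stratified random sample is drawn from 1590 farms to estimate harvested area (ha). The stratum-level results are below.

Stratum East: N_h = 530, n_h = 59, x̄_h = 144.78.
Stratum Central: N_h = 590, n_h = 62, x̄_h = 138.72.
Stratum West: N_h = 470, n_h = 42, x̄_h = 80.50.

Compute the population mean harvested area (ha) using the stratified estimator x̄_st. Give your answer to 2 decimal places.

N = Σ N_h = 1590. Stratum weights W_h = N_h/N.
x̄_st = (530·144.78 + 590·138.72 + 470·80.50) / 1590 = 123.5303

x̄_st ≈ 123.53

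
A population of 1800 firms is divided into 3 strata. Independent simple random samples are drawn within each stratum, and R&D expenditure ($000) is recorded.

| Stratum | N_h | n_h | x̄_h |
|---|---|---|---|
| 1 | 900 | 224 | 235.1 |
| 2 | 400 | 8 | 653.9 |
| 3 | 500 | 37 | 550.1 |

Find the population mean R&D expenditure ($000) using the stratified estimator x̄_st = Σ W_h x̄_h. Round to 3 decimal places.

x̄_st ≈ 415.667

N = Σ N_h = 1800. Stratum weights W_h = N_h/N.
x̄_st = (900·235.1 + 400·653.9 + 500·550.1) / 1800 = 415.66667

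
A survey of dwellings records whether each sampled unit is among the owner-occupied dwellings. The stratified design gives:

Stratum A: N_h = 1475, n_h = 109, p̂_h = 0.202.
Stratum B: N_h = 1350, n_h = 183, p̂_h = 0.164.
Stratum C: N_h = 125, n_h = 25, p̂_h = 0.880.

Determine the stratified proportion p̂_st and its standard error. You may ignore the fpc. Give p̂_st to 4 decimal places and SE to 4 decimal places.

p̂_st ≈ 0.2133, SE ≈ 0.0232

N = 2950; stratum weights W_h = N_h/N.
p̂_st = Σ W_h p̂_h = (1475·0.202 + 1350·0.164 + 125·0.880)/2950 = 0.21334
V̂(p̂_st) = Σ W_h² p̂_h(1−p̂_h)/(n_h−1):
  stratum A: (1475/2950)²·0.202·0.798/108 = 0.000373139
  stratum B: (1350/2950)²·0.164·0.836/182 = 0.000157762
  stratum C: (125/2950)²·0.880·0.120/24 = 7.90003e-06
V̂(p̂_st) = 0.000538801; SE = √V̂ = 0.0232121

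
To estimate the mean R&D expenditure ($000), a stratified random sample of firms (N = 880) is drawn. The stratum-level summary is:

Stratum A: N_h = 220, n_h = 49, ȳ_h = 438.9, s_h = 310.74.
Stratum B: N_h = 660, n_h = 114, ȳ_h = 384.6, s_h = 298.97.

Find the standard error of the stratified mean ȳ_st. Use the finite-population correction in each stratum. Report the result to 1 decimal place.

SE(ȳ_st) ≈ 21.5

V̂(ȳ_st) = Σ W_h² (1 − n_h/N_h) s_h²/n_h, with W_h = N_h/N and N = 880:
  stratum A: (220/880)²·(1 − 49/220)·310.74²/49 = 95.7308
  stratum B: (660/880)²·(1 − 114/660)·298.97²/114 = 364.856
V̂(ȳ_st) = 460.587
SE(ȳ_st) = √460.587 = 21.4613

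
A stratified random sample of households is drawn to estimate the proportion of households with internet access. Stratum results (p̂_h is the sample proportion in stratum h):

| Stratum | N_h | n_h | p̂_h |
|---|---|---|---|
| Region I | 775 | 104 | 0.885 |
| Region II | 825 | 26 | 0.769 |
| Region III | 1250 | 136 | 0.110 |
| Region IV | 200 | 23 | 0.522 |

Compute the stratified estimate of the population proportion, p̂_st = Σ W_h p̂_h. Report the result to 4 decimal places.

p̂_st ≈ 0.5122

N = 3050; stratum weights W_h = N_h/N.
p̂_st = Σ W_h p̂_h = (775·0.885 + 825·0.769 + 1250·0.110 + 200·0.522)/3050 = 0.51220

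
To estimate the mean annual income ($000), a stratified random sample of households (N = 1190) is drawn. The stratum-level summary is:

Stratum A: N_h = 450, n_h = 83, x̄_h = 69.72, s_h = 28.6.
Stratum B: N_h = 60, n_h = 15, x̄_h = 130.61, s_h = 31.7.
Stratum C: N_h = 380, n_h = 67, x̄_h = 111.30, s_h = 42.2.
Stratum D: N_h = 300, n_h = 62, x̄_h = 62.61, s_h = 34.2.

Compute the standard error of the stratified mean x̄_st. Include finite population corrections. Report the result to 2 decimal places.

SE(x̄_st) ≈ 2.11

V̂(x̄_st) = Σ W_h² (1 − n_h/N_h) s_h²/n_h, with W_h = N_h/N and N = 1190:
  stratum A: (450/1190)²·(1 − 83/450)·28.6²/83 = 1.14931
  stratum B: (60/1190)²·(1 − 15/60)·31.7²/15 = 0.127731
  stratum C: (380/1190)²·(1 − 67/380)·42.2²/67 = 2.23246
  stratum D: (300/1190)²·(1 − 62/300)·34.2²/62 = 0.951185
V̂(x̄_st) = 4.46069
SE(x̄_st) = √4.46069 = 2.11203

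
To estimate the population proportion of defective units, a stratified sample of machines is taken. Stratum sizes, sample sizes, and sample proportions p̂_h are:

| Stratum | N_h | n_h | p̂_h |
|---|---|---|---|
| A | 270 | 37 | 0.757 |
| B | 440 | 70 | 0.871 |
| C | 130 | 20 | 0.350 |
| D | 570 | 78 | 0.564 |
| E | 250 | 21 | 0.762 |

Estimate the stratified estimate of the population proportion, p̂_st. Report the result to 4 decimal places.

N = 1660; stratum weights W_h = N_h/N.
p̂_st = Σ W_h p̂_h = (270·0.757 + 440·0.871 + 130·0.350 + 570·0.564 + 250·0.762)/1660 = 0.68983

p̂_st ≈ 0.6898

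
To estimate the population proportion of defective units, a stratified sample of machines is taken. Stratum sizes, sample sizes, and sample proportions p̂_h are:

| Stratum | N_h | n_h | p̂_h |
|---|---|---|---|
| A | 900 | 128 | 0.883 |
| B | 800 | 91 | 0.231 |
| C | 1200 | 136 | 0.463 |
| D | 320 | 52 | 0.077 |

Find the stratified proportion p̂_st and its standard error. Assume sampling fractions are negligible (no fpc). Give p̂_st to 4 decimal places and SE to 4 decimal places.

N = 3220; stratum weights W_h = N_h/N.
p̂_st = Σ W_h p̂_h = (900·0.883 + 800·0.231 + 1200·0.463 + 320·0.077)/3220 = 0.48439
V̂(p̂_st) = Σ W_h² p̂_h(1−p̂_h)/(n_h−1):
  stratum A: (900/3220)²·0.883·0.117/127 = 6.35501e-05
  stratum B: (800/3220)²·0.231·0.769/90 = 0.000121833
  stratum C: (1200/3220)²·0.463·0.537/135 = 0.000255783
  stratum D: (320/3220)²·0.077·0.923/51 = 1.37629e-05
V̂(p̂_st) = 0.000454929; SE = √V̂ = 0.0213291

p̂_st ≈ 0.4844, SE ≈ 0.0213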